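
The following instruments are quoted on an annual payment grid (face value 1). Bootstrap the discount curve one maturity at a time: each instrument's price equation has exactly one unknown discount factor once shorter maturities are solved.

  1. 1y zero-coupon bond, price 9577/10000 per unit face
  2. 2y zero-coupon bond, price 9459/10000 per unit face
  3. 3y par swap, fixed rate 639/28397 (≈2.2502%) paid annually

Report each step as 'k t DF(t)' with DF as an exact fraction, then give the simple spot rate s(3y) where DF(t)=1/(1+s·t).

step 1 [1y] zero: DF = P = 9577/10000 ≈ 0.957700
step 2 [2y] zero: DF = P = 9459/10000 ≈ 0.945900
step 3 [3y] swap r/1=639/28397: DF=(1 − 639/28397·(0.957700+0.945900))/(1+639/28397) = 9361/10000 ≈ 0.936100

1 1 9577/10000
2 2 9459/10000
3 3 9361/10000
s(3y) = (1/(9361/10000) − 1)/(3) = 213/9361 ≈ 2.2754%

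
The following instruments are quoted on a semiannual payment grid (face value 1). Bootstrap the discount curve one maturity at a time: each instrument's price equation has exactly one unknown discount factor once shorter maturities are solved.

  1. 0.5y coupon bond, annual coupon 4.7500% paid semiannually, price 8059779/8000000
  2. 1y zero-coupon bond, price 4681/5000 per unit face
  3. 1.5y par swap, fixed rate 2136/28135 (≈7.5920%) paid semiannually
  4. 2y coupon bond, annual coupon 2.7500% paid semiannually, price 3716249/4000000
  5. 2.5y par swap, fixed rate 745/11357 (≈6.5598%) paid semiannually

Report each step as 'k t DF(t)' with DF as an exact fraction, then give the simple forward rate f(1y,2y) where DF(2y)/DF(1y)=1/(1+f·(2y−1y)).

1 1/2 9841/10000
2 1 4681/5000
3 3/2 2233/2500
4 2 8783/10000
5 5/2 851/1000
f(1y,2y) = ((4681/5000)/(8783/10000) − 1)/(1) = 579/8783 ≈ 6.5923%

step 1 [0.5y] bond c/2=19/800: DF=(8059779/8000000 − 19/800·(0))/(1+19/800) = 9841/10000 ≈ 0.984100
step 2 [1y] zero: DF = P = 4681/5000 ≈ 0.936200
step 3 [1.5y] swap r/2=1068/28135: DF=(1 − 1068/28135·(0.984100+0.936200))/(1+1068/28135) = 2233/2500 ≈ 0.893200
step 4 [2y] bond c/2=11/800: DF=(3716249/4000000 − 11/800·(0.984100+0.936200+0.893200))/(1+11/800) = 8783/10000 ≈ 0.878300
step 5 [2.5y] swap r/2=745/22714: DF=(1 − 745/22714·(0.984100+0.936200+0.893200+0.878300))/(1+745/22714) = 851/1000 ≈ 0.851000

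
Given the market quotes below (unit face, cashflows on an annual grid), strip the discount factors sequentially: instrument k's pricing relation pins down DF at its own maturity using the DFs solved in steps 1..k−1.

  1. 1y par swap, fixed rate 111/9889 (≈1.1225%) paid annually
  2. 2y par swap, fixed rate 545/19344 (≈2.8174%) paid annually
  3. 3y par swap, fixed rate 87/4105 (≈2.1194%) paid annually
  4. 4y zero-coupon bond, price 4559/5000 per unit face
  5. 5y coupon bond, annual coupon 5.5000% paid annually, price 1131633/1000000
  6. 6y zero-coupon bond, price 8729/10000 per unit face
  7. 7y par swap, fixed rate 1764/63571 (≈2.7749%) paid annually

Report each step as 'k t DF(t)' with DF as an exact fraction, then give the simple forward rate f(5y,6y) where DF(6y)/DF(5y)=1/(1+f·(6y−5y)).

step 1 [1y] swap r/1=111/9889: DF=(1 − 111/9889·(0))/(1+111/9889) = 9889/10000 ≈ 0.988900
step 2 [2y] swap r/1=545/19344: DF=(1 − 545/19344·(0.988900))/(1+545/19344) = 1891/2000 ≈ 0.945500
step 3 [3y] swap r/1=87/4105: DF=(1 − 87/4105·(0.988900+0.945500))/(1+87/4105) = 9391/10000 ≈ 0.939100
step 4 [4y] zero: DF = P = 4559/5000 ≈ 0.911800
step 5 [5y] bond c/1=11/200: DF=(1131633/1000000 − 11/200·(0.988900+0.945500+0.939100+0.911800))/(1+11/200) = 8753/10000 ≈ 0.875300
step 6 [6y] zero: DF = P = 8729/10000 ≈ 0.872900
step 7 [7y] swap r/1=1764/63571: DF=(1 − 1764/63571·(0.988900+0.945500+0.939100+0.911800+0.875300+0.872900))/(1+1764/63571) = 2059/2500 ≈ 0.823600

1 1 9889/10000
2 2 1891/2000
3 3 9391/10000
4 4 4559/5000
5 5 8753/10000
6 6 8729/10000
7 7 2059/2500
f(5y,6y) = ((8753/10000)/(8729/10000) − 1)/(1) = 24/8729 ≈ 0.2749%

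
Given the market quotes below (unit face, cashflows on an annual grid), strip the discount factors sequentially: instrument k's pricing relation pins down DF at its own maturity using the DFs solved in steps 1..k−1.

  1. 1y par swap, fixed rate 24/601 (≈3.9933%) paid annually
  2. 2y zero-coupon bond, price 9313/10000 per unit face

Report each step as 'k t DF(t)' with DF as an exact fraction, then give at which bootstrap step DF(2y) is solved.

step 1 [1y] swap r/1=24/601: DF=(1 − 24/601·(0))/(1+24/601) = 601/625 ≈ 0.961600
step 2 [2y] zero: DF = P = 9313/10000 ≈ 0.931300

1 1 601/625
2 2 9313/10000
DF(2y) is solved at step 2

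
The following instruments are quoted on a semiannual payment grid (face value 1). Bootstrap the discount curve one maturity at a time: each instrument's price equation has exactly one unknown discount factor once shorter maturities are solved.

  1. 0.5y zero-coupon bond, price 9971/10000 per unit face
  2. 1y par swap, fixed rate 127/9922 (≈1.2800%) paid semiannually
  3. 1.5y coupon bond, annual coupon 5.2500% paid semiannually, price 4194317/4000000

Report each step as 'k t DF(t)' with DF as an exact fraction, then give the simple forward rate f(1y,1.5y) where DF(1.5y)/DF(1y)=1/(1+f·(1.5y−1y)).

1 1/2 9971/10000
2 1 9873/10000
3 3/2 971/1000
f(1y,1.5y) = ((9873/10000)/(971/1000) − 1)/(1/2) = 163/4855 ≈ 3.3574%

step 1 [0.5y] zero: DF = P = 9971/10000 ≈ 0.997100
step 2 [1y] swap r/2=127/19844: DF=(1 − 127/19844·(0.997100))/(1+127/19844) = 9873/10000 ≈ 0.987300
step 3 [1.5y] bond c/2=21/800: DF=(4194317/4000000 − 21/800·(0.997100+0.987300))/(1+21/800) = 971/1000 ≈ 0.971000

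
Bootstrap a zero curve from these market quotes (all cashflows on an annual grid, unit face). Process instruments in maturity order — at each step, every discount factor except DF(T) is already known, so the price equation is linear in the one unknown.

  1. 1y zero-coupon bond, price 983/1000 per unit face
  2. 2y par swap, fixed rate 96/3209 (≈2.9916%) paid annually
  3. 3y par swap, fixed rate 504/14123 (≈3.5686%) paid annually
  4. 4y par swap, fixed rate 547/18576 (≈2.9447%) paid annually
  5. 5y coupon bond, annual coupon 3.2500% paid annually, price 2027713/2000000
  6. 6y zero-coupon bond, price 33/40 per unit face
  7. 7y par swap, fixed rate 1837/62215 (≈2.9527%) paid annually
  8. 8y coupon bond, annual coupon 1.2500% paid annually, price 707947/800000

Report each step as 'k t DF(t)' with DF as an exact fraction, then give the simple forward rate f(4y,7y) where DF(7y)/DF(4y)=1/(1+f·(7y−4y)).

1 1 983/1000
2 2 589/625
3 3 562/625
4 4 4453/5000
5 5 173/200
6 6 33/40
7 7 8163/10000
8 8 1993/2500
f(4y,7y) = ((4453/5000)/(8163/10000) − 1)/(3) = 743/24489 ≈ 3.0340%

step 1 [1y] zero: DF = P = 983/1000 ≈ 0.983000
step 2 [2y] swap r/1=96/3209: DF=(1 − 96/3209·(0.983000))/(1+96/3209) = 589/625 ≈ 0.942400
step 3 [3y] swap r/1=504/14123: DF=(1 − 504/14123·(0.983000+0.942400))/(1+504/14123) = 562/625 ≈ 0.899200
step 4 [4y] swap r/1=547/18576: DF=(1 − 547/18576·(0.983000+0.942400+0.899200))/(1+547/18576) = 4453/5000 ≈ 0.890600
step 5 [5y] bond c/1=13/400: DF=(2027713/2000000 − 13/400·(0.983000+0.942400+0.899200+0.890600))/(1+13/400) = 173/200 ≈ 0.865000
step 6 [6y] zero: DF = P = 33/40 ≈ 0.825000
step 7 [7y] swap r/1=1837/62215: DF=(1 − 1837/62215·(0.983000+0.942400+0.899200+0.890600+0.865000+0.825000))/(1+1837/62215) = 8163/10000 ≈ 0.816300
step 8 [8y] bond c/1=1/80: DF=(707947/800000 − 1/80·(0.983000+0.942400+0.899200+0.890600+0.865000+0.825000+0.816300))/(1+1/80) = 1993/2500 ≈ 0.797200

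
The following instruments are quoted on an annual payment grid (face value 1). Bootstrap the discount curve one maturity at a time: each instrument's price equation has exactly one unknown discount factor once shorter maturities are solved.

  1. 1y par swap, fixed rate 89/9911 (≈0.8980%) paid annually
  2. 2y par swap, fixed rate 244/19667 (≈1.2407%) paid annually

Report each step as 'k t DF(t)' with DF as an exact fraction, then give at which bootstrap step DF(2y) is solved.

1 1 9911/10000
2 2 2439/2500
DF(2y) is solved at step 2

step 1 [1y] swap r/1=89/9911: DF=(1 − 89/9911·(0))/(1+89/9911) = 9911/10000 ≈ 0.991100
step 2 [2y] swap r/1=244/19667: DF=(1 − 244/19667·(0.991100))/(1+244/19667) = 2439/2500 ≈ 0.975600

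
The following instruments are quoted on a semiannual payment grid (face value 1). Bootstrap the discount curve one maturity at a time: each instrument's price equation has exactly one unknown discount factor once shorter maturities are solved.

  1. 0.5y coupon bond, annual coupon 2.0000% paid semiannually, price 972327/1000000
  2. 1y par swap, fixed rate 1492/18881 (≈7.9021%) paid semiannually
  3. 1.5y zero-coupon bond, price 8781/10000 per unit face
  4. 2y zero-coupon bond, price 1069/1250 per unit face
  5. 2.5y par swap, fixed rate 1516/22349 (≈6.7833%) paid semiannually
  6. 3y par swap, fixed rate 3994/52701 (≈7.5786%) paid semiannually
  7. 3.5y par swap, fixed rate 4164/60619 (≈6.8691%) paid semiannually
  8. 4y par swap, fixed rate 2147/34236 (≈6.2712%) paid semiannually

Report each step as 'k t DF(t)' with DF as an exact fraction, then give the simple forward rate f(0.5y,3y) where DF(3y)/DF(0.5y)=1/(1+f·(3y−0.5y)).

step 1 [0.5y] bond c/2=1/100: DF=(972327/1000000 − 1/100·(0))/(1+1/100) = 9627/10000 ≈ 0.962700
step 2 [1y] swap r/2=746/18881: DF=(1 − 746/18881·(0.962700))/(1+746/18881) = 4627/5000 ≈ 0.925400
step 3 [1.5y] zero: DF = P = 8781/10000 ≈ 0.878100
step 4 [2y] zero: DF = P = 1069/1250 ≈ 0.855200
step 5 [2.5y] swap r/2=758/22349: DF=(1 − 758/22349·(0.962700+0.925400+0.878100+0.855200))/(1+758/22349) = 2121/2500 ≈ 0.848400
step 6 [3y] swap r/2=1997/52701: DF=(1 − 1997/52701·(0.962700+0.925400+0.878100+0.855200+0.848400))/(1+1997/52701) = 8003/10000 ≈ 0.800300
step 7 [3.5y] swap r/2=2082/60619: DF=(1 − 2082/60619·(0.962700+0.925400+0.878100+0.855200+0.848400+0.800300))/(1+2082/60619) = 3959/5000 ≈ 0.791800
step 8 [4y] swap r/2=2147/68472: DF=(1 − 2147/68472·(0.962700+0.925400+0.878100+0.855200+0.848400+0.800300+0.791800))/(1+2147/68472) = 7853/10000 ≈ 0.785300

1 1/2 9627/10000
2 1 4627/5000
3 3/2 8781/10000
4 2 1069/1250
5 5/2 2121/2500
6 3 8003/10000
7 7/2 3959/5000
8 4 7853/10000
f(0.5y,3y) = ((9627/10000)/(8003/10000) − 1)/(5/2) = 3248/40015 ≈ 8.1170%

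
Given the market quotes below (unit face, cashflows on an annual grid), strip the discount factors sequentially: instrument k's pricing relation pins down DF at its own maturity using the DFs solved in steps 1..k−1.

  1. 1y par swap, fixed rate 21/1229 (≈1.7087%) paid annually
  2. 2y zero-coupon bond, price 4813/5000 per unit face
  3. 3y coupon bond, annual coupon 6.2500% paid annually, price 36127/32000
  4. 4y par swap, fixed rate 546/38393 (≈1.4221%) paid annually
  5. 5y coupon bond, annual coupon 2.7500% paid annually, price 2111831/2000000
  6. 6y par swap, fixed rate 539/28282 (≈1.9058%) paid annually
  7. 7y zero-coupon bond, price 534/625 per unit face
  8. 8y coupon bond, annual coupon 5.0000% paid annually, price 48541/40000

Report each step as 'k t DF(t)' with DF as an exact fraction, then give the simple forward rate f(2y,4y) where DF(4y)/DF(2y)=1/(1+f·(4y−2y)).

step 1 [1y] swap r/1=21/1229: DF=(1 − 21/1229·(0))/(1+21/1229) = 1229/1250 ≈ 0.983200
step 2 [2y] zero: DF = P = 4813/5000 ≈ 0.962600
step 3 [3y] bond c/1=1/16: DF=(36127/32000 − 1/16·(0.983200+0.962600))/(1+1/16) = 9481/10000 ≈ 0.948100
step 4 [4y] swap r/1=546/38393: DF=(1 − 546/38393·(0.983200+0.962600+0.948100))/(1+546/38393) = 4727/5000 ≈ 0.945400
step 5 [5y] bond c/1=11/400: DF=(2111831/2000000 − 11/400·(0.983200+0.962600+0.948100+0.945400))/(1+11/400) = 9249/10000 ≈ 0.924900
step 6 [6y] swap r/1=539/28282: DF=(1 − 539/28282·(0.983200+0.962600+0.948100+0.945400+0.924900))/(1+539/28282) = 4461/5000 ≈ 0.892200
step 7 [7y] zero: DF = P = 534/625 ≈ 0.854400
step 8 [8y] bond c/1=1/20: DF=(48541/40000 − 1/20·(0.983200+0.962600+0.948100+0.945400+0.924900+0.892200+0.854400))/(1+1/20) = 8457/10000 ≈ 0.845700

1 1 1229/1250
2 2 4813/5000
3 3 9481/10000
4 4 4727/5000
5 5 9249/10000
6 6 4461/5000
7 7 534/625
8 8 8457/10000
f(2y,4y) = ((4813/5000)/(4727/5000) − 1)/(2) = 43/4727 ≈ 0.9097%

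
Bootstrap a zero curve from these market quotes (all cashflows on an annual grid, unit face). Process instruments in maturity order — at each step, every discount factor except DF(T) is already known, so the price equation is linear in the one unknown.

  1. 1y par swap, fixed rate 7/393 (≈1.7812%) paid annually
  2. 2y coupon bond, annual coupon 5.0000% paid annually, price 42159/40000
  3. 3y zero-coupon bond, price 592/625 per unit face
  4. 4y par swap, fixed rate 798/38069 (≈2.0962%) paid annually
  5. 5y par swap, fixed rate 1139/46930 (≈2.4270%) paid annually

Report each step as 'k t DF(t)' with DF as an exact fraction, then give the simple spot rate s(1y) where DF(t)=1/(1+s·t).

1 1 393/400
2 2 957/1000
3 3 592/625
4 4 4601/5000
5 5 8861/10000
s(1y) = (1/(393/400) − 1)/(1) = 7/393 ≈ 1.7812%

step 1 [1y] swap r/1=7/393: DF=(1 − 7/393·(0))/(1+7/393) = 393/400 ≈ 0.982500
step 2 [2y] bond c/1=1/20: DF=(42159/40000 − 1/20·(0.982500))/(1+1/20) = 957/1000 ≈ 0.957000
step 3 [3y] zero: DF = P = 592/625 ≈ 0.947200
step 4 [4y] swap r/1=798/38069: DF=(1 − 798/38069·(0.982500+0.957000+0.947200))/(1+798/38069) = 4601/5000 ≈ 0.920200
step 5 [5y] swap r/1=1139/46930: DF=(1 − 1139/46930·(0.982500+0.957000+0.947200+0.920200))/(1+1139/46930) = 8861/10000 ≈ 0.886100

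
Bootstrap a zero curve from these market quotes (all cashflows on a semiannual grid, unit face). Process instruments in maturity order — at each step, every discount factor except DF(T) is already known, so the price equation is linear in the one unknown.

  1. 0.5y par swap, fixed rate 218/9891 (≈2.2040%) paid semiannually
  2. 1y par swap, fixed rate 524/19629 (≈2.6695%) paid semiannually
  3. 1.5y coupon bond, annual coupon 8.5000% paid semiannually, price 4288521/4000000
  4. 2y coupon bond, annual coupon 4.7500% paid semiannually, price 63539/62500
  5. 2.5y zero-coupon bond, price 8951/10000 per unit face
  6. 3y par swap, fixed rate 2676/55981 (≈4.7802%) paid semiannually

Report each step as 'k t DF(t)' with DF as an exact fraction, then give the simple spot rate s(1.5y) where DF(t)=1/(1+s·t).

step 1 [0.5y] swap r/2=109/9891: DF=(1 − 109/9891·(0))/(1+109/9891) = 9891/10000 ≈ 0.989100
step 2 [1y] swap r/2=262/19629: DF=(1 − 262/19629·(0.989100))/(1+262/19629) = 4869/5000 ≈ 0.973800
step 3 [1.5y] bond c/2=17/400: DF=(4288521/4000000 − 17/400·(0.989100+0.973800))/(1+17/400) = 2371/2500 ≈ 0.948400
step 4 [2y] bond c/2=19/800: DF=(63539/62500 − 19/800·(0.989100+0.973800+0.948400))/(1+19/800) = 1851/2000 ≈ 0.925500
step 5 [2.5y] zero: DF = P = 8951/10000 ≈ 0.895100
step 6 [3y] swap r/2=1338/55981: DF=(1 − 1338/55981·(0.989100+0.973800+0.948400+0.925500+0.895100))/(1+1338/55981) = 4331/5000 ≈ 0.866200

1 1/2 9891/10000
2 1 4869/5000
3 3/2 2371/2500
4 2 1851/2000
5 5/2 8951/10000
6 3 4331/5000
s(1.5y) = (1/(2371/2500) − 1)/(3/2) = 86/2371 ≈ 3.6272%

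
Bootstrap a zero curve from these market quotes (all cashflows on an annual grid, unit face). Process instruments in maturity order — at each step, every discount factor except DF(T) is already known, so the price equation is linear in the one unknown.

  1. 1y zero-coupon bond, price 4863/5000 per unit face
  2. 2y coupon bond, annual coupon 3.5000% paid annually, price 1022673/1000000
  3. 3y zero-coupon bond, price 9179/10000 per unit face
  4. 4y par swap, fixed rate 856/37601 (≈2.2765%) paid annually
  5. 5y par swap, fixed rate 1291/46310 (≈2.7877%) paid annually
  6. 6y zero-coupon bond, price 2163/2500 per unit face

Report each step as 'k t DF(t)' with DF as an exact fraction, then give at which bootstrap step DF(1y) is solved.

step 1 [1y] zero: DF = P = 4863/5000 ≈ 0.972600
step 2 [2y] bond c/1=7/200: DF=(1022673/1000000 − 7/200·(0.972600))/(1+7/200) = 597/625 ≈ 0.955200
step 3 [3y] zero: DF = P = 9179/10000 ≈ 0.917900
step 4 [4y] swap r/1=856/37601: DF=(1 − 856/37601·(0.972600+0.955200+0.917900))/(1+856/37601) = 1143/1250 ≈ 0.914400
step 5 [5y] swap r/1=1291/46310: DF=(1 − 1291/46310·(0.972600+0.955200+0.917900+0.914400))/(1+1291/46310) = 8709/10000 ≈ 0.870900
step 6 [6y] zero: DF = P = 2163/2500 ≈ 0.865200

1 1 4863/5000
2 2 597/625
3 3 9179/10000
4 4 1143/1250
5 5 8709/10000
6 6 2163/2500
DF(1y) is solved at step 1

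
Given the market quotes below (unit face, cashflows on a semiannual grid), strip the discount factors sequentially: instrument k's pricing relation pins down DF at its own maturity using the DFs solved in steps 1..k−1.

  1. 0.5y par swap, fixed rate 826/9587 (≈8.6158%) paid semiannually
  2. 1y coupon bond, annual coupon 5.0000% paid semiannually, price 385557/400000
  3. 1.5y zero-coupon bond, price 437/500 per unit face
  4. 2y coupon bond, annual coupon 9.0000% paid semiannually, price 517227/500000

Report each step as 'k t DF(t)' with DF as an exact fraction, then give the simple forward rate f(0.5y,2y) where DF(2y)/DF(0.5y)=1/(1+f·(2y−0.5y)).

1 1/2 9587/10000
2 1 917/1000
3 3/2 437/500
4 2 1743/2000
f(0.5y,2y) = ((9587/10000)/(1743/2000) − 1)/(3/2) = 1744/26145 ≈ 6.6705%

step 1 [0.5y] swap r/2=413/9587: DF=(1 − 413/9587·(0))/(1+413/9587) = 9587/10000 ≈ 0.958700
step 2 [1y] bond c/2=1/40: DF=(385557/400000 − 1/40·(0.958700))/(1+1/40) = 917/1000 ≈ 0.917000
step 3 [1.5y] zero: DF = P = 437/500 ≈ 0.874000
step 4 [2y] bond c/2=9/200: DF=(517227/500000 − 9/200·(0.958700+0.917000+0.874000))/(1+9/200) = 1743/2000 ≈ 0.871500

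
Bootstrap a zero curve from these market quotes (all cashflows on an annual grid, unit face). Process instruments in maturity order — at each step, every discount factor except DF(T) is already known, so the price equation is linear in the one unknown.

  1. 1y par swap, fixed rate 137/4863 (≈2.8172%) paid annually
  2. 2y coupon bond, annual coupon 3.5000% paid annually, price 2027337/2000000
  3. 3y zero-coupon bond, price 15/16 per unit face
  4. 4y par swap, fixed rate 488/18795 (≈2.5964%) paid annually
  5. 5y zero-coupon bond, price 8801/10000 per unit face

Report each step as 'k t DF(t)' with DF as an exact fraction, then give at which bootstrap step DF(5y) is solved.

step 1 [1y] swap r/1=137/4863: DF=(1 − 137/4863·(0))/(1+137/4863) = 4863/5000 ≈ 0.972600
step 2 [2y] bond c/1=7/200: DF=(2027337/2000000 − 7/200·(0.972600))/(1+7/200) = 1893/2000 ≈ 0.946500
step 3 [3y] zero: DF = P = 15/16 ≈ 0.937500
step 4 [4y] swap r/1=488/18795: DF=(1 − 488/18795·(0.972600+0.946500+0.937500))/(1+488/18795) = 564/625 ≈ 0.902400
step 5 [5y] zero: DF = P = 8801/10000 ≈ 0.880100

1 1 4863/5000
2 2 1893/2000
3 3 15/16
4 4 564/625
5 5 8801/10000
DF(5y) is solved at step 5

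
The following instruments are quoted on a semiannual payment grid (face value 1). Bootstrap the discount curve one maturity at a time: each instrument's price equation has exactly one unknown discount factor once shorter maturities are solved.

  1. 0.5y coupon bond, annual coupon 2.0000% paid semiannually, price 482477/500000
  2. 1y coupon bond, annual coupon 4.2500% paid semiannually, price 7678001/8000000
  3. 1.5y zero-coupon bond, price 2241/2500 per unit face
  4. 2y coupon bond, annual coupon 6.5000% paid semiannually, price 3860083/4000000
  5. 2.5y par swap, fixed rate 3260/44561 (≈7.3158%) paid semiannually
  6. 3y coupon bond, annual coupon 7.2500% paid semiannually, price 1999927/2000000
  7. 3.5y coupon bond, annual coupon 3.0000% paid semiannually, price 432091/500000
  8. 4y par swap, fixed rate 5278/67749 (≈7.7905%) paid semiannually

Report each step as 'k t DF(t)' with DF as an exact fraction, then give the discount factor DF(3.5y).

1 1/2 4777/5000
2 1 9199/10000
3 3/2 2241/2500
4 2 4237/5000
5 5/2 837/1000
6 3 8091/10000
7 7/2 967/1250
8 4 7361/10000
DF(3.5y) = 967/1250 ≈ 0.773600

step 1 [0.5y] bond c/2=1/100: DF=(482477/500000 − 1/100·(0))/(1+1/100) = 4777/5000 ≈ 0.955400
step 2 [1y] bond c/2=17/800: DF=(7678001/8000000 − 17/800·(0.955400))/(1+17/800) = 9199/10000 ≈ 0.919900
step 3 [1.5y] zero: DF = P = 2241/2500 ≈ 0.896400
step 4 [2y] bond c/2=13/400: DF=(3860083/4000000 − 13/400·(0.955400+0.919900+0.896400))/(1+13/400) = 4237/5000 ≈ 0.847400
step 5 [2.5y] swap r/2=1630/44561: DF=(1 − 1630/44561·(0.955400+0.919900+0.896400+0.847400))/(1+1630/44561) = 837/1000 ≈ 0.837000
step 6 [3y] bond c/2=29/800: DF=(1999927/2000000 − 29/800·(0.955400+0.919900+0.896400+0.847400+0.837000))/(1+29/800) = 8091/10000 ≈ 0.809100
step 7 [3.5y] bond c/2=3/200: DF=(432091/500000 − 3/200·(0.955400+0.919900+0.896400+0.847400+0.837000+0.809100))/(1+3/200) = 967/1250 ≈ 0.773600
step 8 [4y] swap r/2=2639/67749: DF=(1 − 2639/67749·(0.955400+0.919900+0.896400+0.847400+0.837000+0.809100+0.773600))/(1+2639/67749) = 7361/10000 ≈ 0.736100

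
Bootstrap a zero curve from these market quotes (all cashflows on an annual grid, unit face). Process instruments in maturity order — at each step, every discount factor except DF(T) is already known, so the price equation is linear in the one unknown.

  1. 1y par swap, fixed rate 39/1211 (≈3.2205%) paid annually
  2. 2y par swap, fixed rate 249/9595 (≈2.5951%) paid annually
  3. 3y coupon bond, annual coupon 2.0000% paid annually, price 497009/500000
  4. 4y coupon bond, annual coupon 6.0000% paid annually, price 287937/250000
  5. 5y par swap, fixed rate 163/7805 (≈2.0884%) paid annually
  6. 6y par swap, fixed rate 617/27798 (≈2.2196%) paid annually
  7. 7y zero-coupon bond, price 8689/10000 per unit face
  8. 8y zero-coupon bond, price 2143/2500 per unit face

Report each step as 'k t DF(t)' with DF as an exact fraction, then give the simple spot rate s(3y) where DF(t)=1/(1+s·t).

step 1 [1y] swap r/1=39/1211: DF=(1 − 39/1211·(0))/(1+39/1211) = 1211/1250 ≈ 0.968800
step 2 [2y] swap r/1=249/9595: DF=(1 − 249/9595·(0.968800))/(1+249/9595) = 4751/5000 ≈ 0.950200
step 3 [3y] bond c/1=1/50: DF=(497009/500000 − 1/50·(0.968800+0.950200))/(1+1/50) = 9369/10000 ≈ 0.936900
step 4 [4y] bond c/1=3/50: DF=(287937/250000 − 3/50·(0.968800+0.950200+0.936900))/(1+3/50) = 9249/10000 ≈ 0.924900
step 5 [5y] swap r/1=163/7805: DF=(1 − 163/7805·(0.968800+0.950200+0.936900+0.924900))/(1+163/7805) = 4511/5000 ≈ 0.902200
step 6 [6y] swap r/1=617/27798: DF=(1 − 617/27798·(0.968800+0.950200+0.936900+0.924900+0.902200))/(1+617/27798) = 4383/5000 ≈ 0.876600
step 7 [7y] zero: DF = P = 8689/10000 ≈ 0.868900
step 8 [8y] zero: DF = P = 2143/2500 ≈ 0.857200

1 1 1211/1250
2 2 4751/5000
3 3 9369/10000
4 4 9249/10000
5 5 4511/5000
6 6 4383/5000
7 7 8689/10000
8 8 2143/2500
s(3y) = (1/(9369/10000) − 1)/(3) = 631/28107 ≈ 2.2450%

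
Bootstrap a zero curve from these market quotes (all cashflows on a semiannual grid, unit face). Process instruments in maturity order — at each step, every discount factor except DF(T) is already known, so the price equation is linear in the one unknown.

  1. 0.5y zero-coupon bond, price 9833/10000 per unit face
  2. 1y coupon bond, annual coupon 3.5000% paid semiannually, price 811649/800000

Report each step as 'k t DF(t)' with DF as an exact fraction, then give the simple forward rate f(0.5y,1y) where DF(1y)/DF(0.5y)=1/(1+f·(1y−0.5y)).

step 1 [0.5y] zero: DF = P = 9833/10000 ≈ 0.983300
step 2 [1y] bond c/2=7/400: DF=(811649/800000 − 7/400·(0.983300))/(1+7/400) = 4901/5000 ≈ 0.980200

1 1/2 9833/10000
2 1 4901/5000
f(0.5y,1y) = ((9833/10000)/(4901/5000) − 1)/(1/2) = 31/4901 ≈ 0.6325%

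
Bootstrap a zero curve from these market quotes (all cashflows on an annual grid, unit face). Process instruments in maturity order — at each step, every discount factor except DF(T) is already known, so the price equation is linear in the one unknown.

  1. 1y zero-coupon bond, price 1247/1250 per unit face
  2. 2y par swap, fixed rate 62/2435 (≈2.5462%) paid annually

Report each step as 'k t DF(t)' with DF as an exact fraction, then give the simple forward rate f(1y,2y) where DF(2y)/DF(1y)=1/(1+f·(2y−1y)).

step 1 [1y] zero: DF = P = 1247/1250 ≈ 0.997600
step 2 [2y] swap r/1=62/2435: DF=(1 − 62/2435·(0.997600))/(1+62/2435) = 594/625 ≈ 0.950400

1 1 1247/1250
2 2 594/625
f(1y,2y) = ((1247/1250)/(594/625) − 1)/(1) = 59/1188 ≈ 4.9663%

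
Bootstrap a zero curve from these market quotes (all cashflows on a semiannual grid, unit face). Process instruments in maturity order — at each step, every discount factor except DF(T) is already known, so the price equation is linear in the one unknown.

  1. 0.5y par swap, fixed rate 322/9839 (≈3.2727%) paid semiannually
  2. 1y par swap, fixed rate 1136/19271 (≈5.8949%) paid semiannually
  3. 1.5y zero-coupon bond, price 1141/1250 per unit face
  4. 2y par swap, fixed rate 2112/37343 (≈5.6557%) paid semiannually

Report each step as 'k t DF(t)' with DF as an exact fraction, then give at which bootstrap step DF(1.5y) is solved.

1 1/2 9839/10000
2 1 1179/1250
3 3/2 1141/1250
4 2 559/625
DF(1.5y) is solved at step 3

step 1 [0.5y] swap r/2=161/9839: DF=(1 − 161/9839·(0))/(1+161/9839) = 9839/10000 ≈ 0.983900
step 2 [1y] swap r/2=568/19271: DF=(1 − 568/19271·(0.983900))/(1+568/19271) = 1179/1250 ≈ 0.943200
step 3 [1.5y] zero: DF = P = 1141/1250 ≈ 0.912800
step 4 [2y] swap r/2=1056/37343: DF=(1 − 1056/37343·(0.983900+0.943200+0.912800))/(1+1056/37343) = 559/625 ≈ 0.894400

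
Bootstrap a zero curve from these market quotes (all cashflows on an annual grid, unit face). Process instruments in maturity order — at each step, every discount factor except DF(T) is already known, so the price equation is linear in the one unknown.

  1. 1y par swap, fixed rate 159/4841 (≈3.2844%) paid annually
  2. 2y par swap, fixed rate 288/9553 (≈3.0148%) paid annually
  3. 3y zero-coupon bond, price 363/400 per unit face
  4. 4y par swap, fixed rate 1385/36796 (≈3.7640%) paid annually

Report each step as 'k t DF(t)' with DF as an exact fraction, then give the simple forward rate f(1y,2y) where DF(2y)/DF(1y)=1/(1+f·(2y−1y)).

step 1 [1y] swap r/1=159/4841: DF=(1 − 159/4841·(0))/(1+159/4841) = 4841/5000 ≈ 0.968200
step 2 [2y] swap r/1=288/9553: DF=(1 − 288/9553·(0.968200))/(1+288/9553) = 589/625 ≈ 0.942400
step 3 [3y] zero: DF = P = 363/400 ≈ 0.907500
step 4 [4y] swap r/1=1385/36796: DF=(1 − 1385/36796·(0.968200+0.942400+0.907500))/(1+1385/36796) = 1723/2000 ≈ 0.861500

1 1 4841/5000
2 2 589/625
3 3 363/400
4 4 1723/2000
f(1y,2y) = ((4841/5000)/(589/625) − 1)/(1) = 129/4712 ≈ 2.7377%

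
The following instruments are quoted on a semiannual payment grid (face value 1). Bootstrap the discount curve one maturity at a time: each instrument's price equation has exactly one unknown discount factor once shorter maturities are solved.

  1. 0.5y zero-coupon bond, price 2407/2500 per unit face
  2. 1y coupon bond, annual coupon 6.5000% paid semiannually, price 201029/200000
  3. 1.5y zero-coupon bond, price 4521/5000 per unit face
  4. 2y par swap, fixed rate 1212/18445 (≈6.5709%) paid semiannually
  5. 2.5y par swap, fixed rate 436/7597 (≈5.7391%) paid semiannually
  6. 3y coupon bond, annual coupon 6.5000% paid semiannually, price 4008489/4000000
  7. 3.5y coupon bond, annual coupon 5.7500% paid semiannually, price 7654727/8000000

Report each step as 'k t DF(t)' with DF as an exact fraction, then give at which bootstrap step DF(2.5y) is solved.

step 1 [0.5y] zero: DF = P = 2407/2500 ≈ 0.962800
step 2 [1y] bond c/2=13/400: DF=(201029/200000 − 13/400·(0.962800))/(1+13/400) = 1179/1250 ≈ 0.943200
step 3 [1.5y] zero: DF = P = 4521/5000 ≈ 0.904200
step 4 [2y] swap r/2=606/18445: DF=(1 − 606/18445·(0.962800+0.943200+0.904200))/(1+606/18445) = 2197/2500 ≈ 0.878800
step 5 [2.5y] swap r/2=218/7597: DF=(1 − 218/7597·(0.962800+0.943200+0.904200+0.878800))/(1+218/7597) = 2173/2500 ≈ 0.869200
step 6 [3y] bond c/2=13/400: DF=(4008489/4000000 − 13/400·(0.962800+0.943200+0.904200+0.878800+0.869200))/(1+13/400) = 8271/10000 ≈ 0.827100
step 7 [3.5y] bond c/2=23/800: DF=(7654727/8000000 − 23/800·(0.962800+0.943200+0.904200+0.878800+0.869200+0.827100))/(1+23/800) = 1949/2500 ≈ 0.779600

1 1/2 2407/2500
2 1 1179/1250
3 3/2 4521/5000
4 2 2197/2500
5 5/2 2173/2500
6 3 8271/10000
7 7/2 1949/2500
DF(2.5y) is solved at step 5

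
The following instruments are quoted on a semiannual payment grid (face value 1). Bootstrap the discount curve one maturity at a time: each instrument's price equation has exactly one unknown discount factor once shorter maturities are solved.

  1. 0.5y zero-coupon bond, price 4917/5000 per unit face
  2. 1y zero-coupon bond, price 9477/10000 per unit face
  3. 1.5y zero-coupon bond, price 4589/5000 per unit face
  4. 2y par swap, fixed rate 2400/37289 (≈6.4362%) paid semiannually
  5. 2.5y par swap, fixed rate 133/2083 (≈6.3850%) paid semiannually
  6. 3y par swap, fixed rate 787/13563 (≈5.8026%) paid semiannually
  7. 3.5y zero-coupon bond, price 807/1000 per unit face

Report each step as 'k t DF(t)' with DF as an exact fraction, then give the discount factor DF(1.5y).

1 1/2 4917/5000
2 1 9477/10000
3 3/2 4589/5000
4 2 22/25
5 5/2 8537/10000
6 3 4213/5000
7 7/2 807/1000
DF(1.5y) = 4589/5000 ≈ 0.917800

step 1 [0.5y] zero: DF = P = 4917/5000 ≈ 0.983400
step 2 [1y] zero: DF = P = 9477/10000 ≈ 0.947700
step 3 [1.5y] zero: DF = P = 4589/5000 ≈ 0.917800
step 4 [2y] swap r/2=1200/37289: DF=(1 − 1200/37289·(0.983400+0.947700+0.917800))/(1+1200/37289) = 22/25 ≈ 0.880000
step 5 [2.5y] swap r/2=133/4166: DF=(1 − 133/4166·(0.983400+0.947700+0.917800+0.880000))/(1+133/4166) = 8537/10000 ≈ 0.853700
step 6 [3y] swap r/2=787/27126: DF=(1 − 787/27126·(0.983400+0.947700+0.917800+0.880000+0.853700))/(1+787/27126) = 4213/5000 ≈ 0.842600
step 7 [3.5y] zero: DF = P = 807/1000 ≈ 0.807000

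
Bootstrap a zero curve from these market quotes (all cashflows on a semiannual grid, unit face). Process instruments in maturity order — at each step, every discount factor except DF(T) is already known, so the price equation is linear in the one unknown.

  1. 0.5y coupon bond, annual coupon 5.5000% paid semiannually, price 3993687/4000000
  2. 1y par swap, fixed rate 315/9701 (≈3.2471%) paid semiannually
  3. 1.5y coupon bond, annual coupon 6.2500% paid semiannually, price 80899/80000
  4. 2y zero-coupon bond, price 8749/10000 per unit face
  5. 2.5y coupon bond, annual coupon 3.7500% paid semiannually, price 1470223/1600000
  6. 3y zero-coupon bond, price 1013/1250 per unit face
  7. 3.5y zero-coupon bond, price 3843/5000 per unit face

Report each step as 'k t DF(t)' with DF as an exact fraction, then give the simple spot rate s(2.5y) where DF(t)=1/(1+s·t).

step 1 [0.5y] bond c/2=11/400: DF=(3993687/4000000 − 11/400·(0))/(1+11/400) = 9717/10000 ≈ 0.971700
step 2 [1y] swap r/2=315/19402: DF=(1 − 315/19402·(0.971700))/(1+315/19402) = 1937/2000 ≈ 0.968500
step 3 [1.5y] bond c/2=1/32: DF=(80899/80000 − 1/32·(0.971700+0.968500))/(1+1/32) = 4609/5000 ≈ 0.921800
step 4 [2y] zero: DF = P = 8749/10000 ≈ 0.874900
step 5 [2.5y] bond c/2=3/160: DF=(1470223/1600000 − 3/160·(0.971700+0.968500+0.921800+0.874900))/(1+3/160) = 2083/2500 ≈ 0.833200
step 6 [3y] zero: DF = P = 1013/1250 ≈ 0.810400
step 7 [3.5y] zero: DF = P = 3843/5000 ≈ 0.768600

1 1/2 9717/10000
2 1 1937/2000
3 3/2 4609/5000
4 2 8749/10000
5 5/2 2083/2500
6 3 1013/1250
7 7/2 3843/5000
s(2.5y) = (1/(2083/2500) − 1)/(5/2) = 834/10415 ≈ 8.0077%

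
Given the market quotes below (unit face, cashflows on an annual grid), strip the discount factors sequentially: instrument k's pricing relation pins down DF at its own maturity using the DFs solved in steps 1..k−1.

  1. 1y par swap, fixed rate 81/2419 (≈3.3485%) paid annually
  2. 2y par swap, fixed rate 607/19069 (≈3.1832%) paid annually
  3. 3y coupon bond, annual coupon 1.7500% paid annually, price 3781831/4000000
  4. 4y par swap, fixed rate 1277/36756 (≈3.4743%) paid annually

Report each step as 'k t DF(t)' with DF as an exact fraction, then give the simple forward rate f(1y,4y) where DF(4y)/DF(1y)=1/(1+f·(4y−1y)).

step 1 [1y] swap r/1=81/2419: DF=(1 − 81/2419·(0))/(1+81/2419) = 2419/2500 ≈ 0.967600
step 2 [2y] swap r/1=607/19069: DF=(1 − 607/19069·(0.967600))/(1+607/19069) = 9393/10000 ≈ 0.939300
step 3 [3y] bond c/1=7/400: DF=(3781831/4000000 − 7/400·(0.967600+0.939300))/(1+7/400) = 2241/2500 ≈ 0.896400
step 4 [4y] swap r/1=1277/36756: DF=(1 − 1277/36756·(0.967600+0.939300+0.896400))/(1+1277/36756) = 8723/10000 ≈ 0.872300

1 1 2419/2500
2 2 9393/10000
3 3 2241/2500
4 4 8723/10000
f(1y,4y) = ((2419/2500)/(8723/10000) − 1)/(3) = 953/26169 ≈ 3.6417%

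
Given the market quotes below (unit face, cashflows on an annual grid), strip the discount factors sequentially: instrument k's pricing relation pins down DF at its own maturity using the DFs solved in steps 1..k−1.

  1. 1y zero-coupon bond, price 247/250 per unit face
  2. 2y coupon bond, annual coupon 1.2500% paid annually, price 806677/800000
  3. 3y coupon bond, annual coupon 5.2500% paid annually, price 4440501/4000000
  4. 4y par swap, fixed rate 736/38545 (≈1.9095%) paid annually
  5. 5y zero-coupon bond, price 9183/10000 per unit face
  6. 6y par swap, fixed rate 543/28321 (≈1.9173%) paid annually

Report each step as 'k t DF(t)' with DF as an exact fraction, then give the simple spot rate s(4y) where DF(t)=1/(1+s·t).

1 1 247/250
2 2 9837/10000
3 3 2391/2500
4 4 579/625
5 5 9183/10000
6 6 4457/5000
s(4y) = (1/(579/625) − 1)/(4) = 23/1158 ≈ 1.9862%

step 1 [1y] zero: DF = P = 247/250 ≈ 0.988000
step 2 [2y] bond c/1=1/80: DF=(806677/800000 − 1/80·(0.988000))/(1+1/80) = 9837/10000 ≈ 0.983700
step 3 [3y] bond c/1=21/400: DF=(4440501/4000000 − 21/400·(0.988000+0.983700))/(1+21/400) = 2391/2500 ≈ 0.956400
step 4 [4y] swap r/1=736/38545: DF=(1 − 736/38545·(0.988000+0.983700+0.956400))/(1+736/38545) = 579/625 ≈ 0.926400
step 5 [5y] zero: DF = P = 9183/10000 ≈ 0.918300
step 6 [6y] swap r/1=543/28321: DF=(1 − 543/28321·(0.988000+0.983700+0.956400+0.926400+0.918300))/(1+543/28321) = 4457/5000 ≈ 0.891400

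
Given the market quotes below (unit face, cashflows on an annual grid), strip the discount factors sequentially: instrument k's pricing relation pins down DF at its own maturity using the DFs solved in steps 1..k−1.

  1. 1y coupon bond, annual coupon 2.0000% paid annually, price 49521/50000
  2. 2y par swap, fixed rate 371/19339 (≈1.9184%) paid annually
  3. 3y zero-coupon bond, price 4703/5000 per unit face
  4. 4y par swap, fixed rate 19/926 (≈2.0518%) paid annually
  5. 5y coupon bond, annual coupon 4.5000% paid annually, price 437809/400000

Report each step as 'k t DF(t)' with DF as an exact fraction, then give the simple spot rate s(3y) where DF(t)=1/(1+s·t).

step 1 [1y] bond c/1=1/50: DF=(49521/50000 − 1/50·(0))/(1+1/50) = 971/1000 ≈ 0.971000
step 2 [2y] swap r/1=371/19339: DF=(1 − 371/19339·(0.971000))/(1+371/19339) = 9629/10000 ≈ 0.962900
step 3 [3y] zero: DF = P = 4703/5000 ≈ 0.940600
step 4 [4y] swap r/1=19/926: DF=(1 − 19/926·(0.971000+0.962900+0.940600))/(1+19/926) = 9221/10000 ≈ 0.922100
step 5 [5y] bond c/1=9/200: DF=(437809/400000 − 9/200·(0.971000+0.962900+0.940600+0.922100))/(1+9/200) = 8839/10000 ≈ 0.883900

1 1 971/1000
2 2 9629/10000
3 3 4703/5000
4 4 9221/10000
5 5 8839/10000
s(3y) = (1/(4703/5000) − 1)/(3) = 99/4703 ≈ 2.1050%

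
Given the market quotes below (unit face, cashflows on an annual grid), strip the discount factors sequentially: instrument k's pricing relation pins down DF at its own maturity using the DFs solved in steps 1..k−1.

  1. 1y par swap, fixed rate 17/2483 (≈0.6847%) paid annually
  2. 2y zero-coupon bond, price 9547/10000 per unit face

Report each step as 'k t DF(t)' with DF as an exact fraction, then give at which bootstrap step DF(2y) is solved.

step 1 [1y] swap r/1=17/2483: DF=(1 − 17/2483·(0))/(1+17/2483) = 2483/2500 ≈ 0.993200
step 2 [2y] zero: DF = P = 9547/10000 ≈ 0.954700

1 1 2483/2500
2 2 9547/10000
DF(2y) is solved at step 2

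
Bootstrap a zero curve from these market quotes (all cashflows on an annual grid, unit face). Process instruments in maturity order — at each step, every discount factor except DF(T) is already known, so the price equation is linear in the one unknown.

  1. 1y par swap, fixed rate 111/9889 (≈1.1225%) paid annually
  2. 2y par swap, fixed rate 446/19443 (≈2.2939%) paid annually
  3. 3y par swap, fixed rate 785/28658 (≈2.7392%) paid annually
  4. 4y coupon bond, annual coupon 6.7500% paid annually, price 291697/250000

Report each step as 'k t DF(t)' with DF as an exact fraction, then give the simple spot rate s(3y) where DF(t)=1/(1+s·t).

step 1 [1y] swap r/1=111/9889: DF=(1 − 111/9889·(0))/(1+111/9889) = 9889/10000 ≈ 0.988900
step 2 [2y] swap r/1=446/19443: DF=(1 − 446/19443·(0.988900))/(1+446/19443) = 4777/5000 ≈ 0.955400
step 3 [3y] swap r/1=785/28658: DF=(1 − 785/28658·(0.988900+0.955400))/(1+785/28658) = 1843/2000 ≈ 0.921500
step 4 [4y] bond c/1=27/400: DF=(291697/250000 − 27/400·(0.988900+0.955400+0.921500))/(1+27/400) = 4559/5000 ≈ 0.911800

1 1 9889/10000
2 2 4777/5000
3 3 1843/2000
4 4 4559/5000
s(3y) = (1/(1843/2000) − 1)/(3) = 157/5529 ≈ 2.8396%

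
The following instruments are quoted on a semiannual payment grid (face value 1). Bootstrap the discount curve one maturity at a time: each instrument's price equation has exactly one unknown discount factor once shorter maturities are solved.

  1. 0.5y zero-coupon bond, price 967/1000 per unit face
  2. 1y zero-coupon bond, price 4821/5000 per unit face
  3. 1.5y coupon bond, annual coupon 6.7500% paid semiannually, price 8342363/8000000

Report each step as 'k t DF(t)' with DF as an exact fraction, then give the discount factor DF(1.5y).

1 1/2 967/1000
2 1 4821/5000
3 3/2 9457/10000
DF(1.5y) = 9457/10000 ≈ 0.945700

step 1 [0.5y] zero: DF = P = 967/1000 ≈ 0.967000
step 2 [1y] zero: DF = P = 4821/5000 ≈ 0.964200
step 3 [1.5y] bond c/2=27/800: DF=(8342363/8000000 − 27/800·(0.967000+0.964200))/(1+27/800) = 9457/10000 ≈ 0.945700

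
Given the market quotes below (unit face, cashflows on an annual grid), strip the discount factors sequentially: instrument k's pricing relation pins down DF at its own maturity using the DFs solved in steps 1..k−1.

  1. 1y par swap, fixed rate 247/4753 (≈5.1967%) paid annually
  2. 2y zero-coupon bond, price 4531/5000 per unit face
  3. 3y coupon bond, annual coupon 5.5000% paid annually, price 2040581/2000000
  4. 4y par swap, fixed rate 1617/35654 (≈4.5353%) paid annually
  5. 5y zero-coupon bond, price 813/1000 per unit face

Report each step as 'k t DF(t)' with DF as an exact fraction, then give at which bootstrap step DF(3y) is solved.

1 1 4753/5000
2 2 4531/5000
3 3 8703/10000
4 4 8383/10000
5 5 813/1000
DF(3y) is solved at step 3

step 1 [1y] swap r/1=247/4753: DF=(1 − 247/4753·(0))/(1+247/4753) = 4753/5000 ≈ 0.950600
step 2 [2y] zero: DF = P = 4531/5000 ≈ 0.906200
step 3 [3y] bond c/1=11/200: DF=(2040581/2000000 − 11/200·(0.950600+0.906200))/(1+11/200) = 8703/10000 ≈ 0.870300
step 4 [4y] swap r/1=1617/35654: DF=(1 − 1617/35654·(0.950600+0.906200+0.870300))/(1+1617/35654) = 8383/10000 ≈ 0.838300
step 5 [5y] zero: DF = P = 813/1000 ≈ 0.813000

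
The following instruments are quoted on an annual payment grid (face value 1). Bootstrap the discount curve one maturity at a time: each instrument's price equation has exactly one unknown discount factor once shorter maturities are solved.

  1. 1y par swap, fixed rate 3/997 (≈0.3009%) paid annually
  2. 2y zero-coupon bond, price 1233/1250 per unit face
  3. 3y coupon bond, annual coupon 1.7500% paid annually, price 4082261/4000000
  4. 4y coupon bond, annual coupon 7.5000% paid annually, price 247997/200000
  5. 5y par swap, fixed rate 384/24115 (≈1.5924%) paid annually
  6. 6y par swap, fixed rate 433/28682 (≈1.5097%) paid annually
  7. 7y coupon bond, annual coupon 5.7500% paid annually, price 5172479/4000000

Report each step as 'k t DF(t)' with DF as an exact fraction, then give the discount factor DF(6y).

1 1 997/1000
2 2 1233/1250
3 3 9689/10000
4 4 379/400
5 5 577/625
6 6 4567/5000
7 7 9109/10000
DF(6y) = 4567/5000 ≈ 0.913400

step 1 [1y] swap r/1=3/997: DF=(1 − 3/997·(0))/(1+3/997) = 997/1000 ≈ 0.997000
step 2 [2y] zero: DF = P = 1233/1250 ≈ 0.986400
step 3 [3y] bond c/1=7/400: DF=(4082261/4000000 − 7/400·(0.997000+0.986400))/(1+7/400) = 9689/10000 ≈ 0.968900
step 4 [4y] bond c/1=3/40: DF=(247997/200000 − 3/40·(0.997000+0.986400+0.968900))/(1+3/40) = 379/400 ≈ 0.947500
step 5 [5y] swap r/1=384/24115: DF=(1 − 384/24115·(0.997000+0.986400+0.968900+0.947500))/(1+384/24115) = 577/625 ≈ 0.923200
step 6 [6y] swap r/1=433/28682: DF=(1 − 433/28682·(0.997000+0.986400+0.968900+0.947500+0.923200))/(1+433/28682) = 4567/5000 ≈ 0.913400
step 7 [7y] bond c/1=23/400: DF=(5172479/4000000 − 23/400·(0.997000+0.986400+0.968900+0.947500+0.923200+0.913400))/(1+23/400) = 9109/10000 ≈ 0.910900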